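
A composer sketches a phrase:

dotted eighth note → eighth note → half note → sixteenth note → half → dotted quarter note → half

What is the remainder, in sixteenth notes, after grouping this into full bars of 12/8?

One bar of 12/8 = 24 sixteenth notes.
Express everything in sixteenth notes: dotted eighth note = 3; eighth note = 2; half note = 8; sixteenth note = 1; half = 8; dotted quarter note = 6; half = 8.
Adding: 3 + 2 + 8 + 1 + 8 + 6 + 8 = 36.
36 ÷ 24 = 1 complete bar with 12 sixteenth notes remaining.

12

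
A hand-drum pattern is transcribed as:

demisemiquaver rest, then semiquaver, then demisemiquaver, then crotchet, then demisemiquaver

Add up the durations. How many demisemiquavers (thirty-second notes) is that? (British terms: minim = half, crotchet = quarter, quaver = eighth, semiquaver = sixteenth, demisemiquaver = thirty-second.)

13

Express everything in thirty-second notes: demisemiquaver rest = 1; semiquaver = 2; demisemiquaver = 1; crotchet = 8; demisemiquaver = 1.
Adding: 1 + 2 + 1 + 8 + 1 = 13 thirty-second notes.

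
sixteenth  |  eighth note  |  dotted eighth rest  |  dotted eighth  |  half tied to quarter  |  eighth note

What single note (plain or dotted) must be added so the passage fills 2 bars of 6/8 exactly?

2 bars of 6/8 = 24 sixteenth notes.
Working in sixteenth notes: sixteenth = 1; eighth note = 2; dotted eighth rest = 3; dotted eighth = 3; half tied to quarter (half + quarter) = 12; eighth note = 2.
Altogether 1 + 2 + 3 + 3 + 12 + 2 = 23.
Remaining: 24 − 23 = 1 sixteenth note, which is a sixteenth note.

sixteenth note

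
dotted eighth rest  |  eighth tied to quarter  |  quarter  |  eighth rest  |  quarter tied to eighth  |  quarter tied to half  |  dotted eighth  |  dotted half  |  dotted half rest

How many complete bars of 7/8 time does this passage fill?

One bar of 7/8 = 14 sixteenth notes.
Working in sixteenth notes: dotted eighth rest = 3; eighth tied to quarter (eighth + quarter) = 6; quarter = 4; eighth rest = 2; quarter tied to eighth (quarter + eighth) = 6; quarter tied to half (quarter + half) = 12; dotted eighth = 3; dotted half = 12; dotted half rest = 12.
Sum: 3 + 6 + 4 + 2 + 6 + 12 + 3 + 12 + 12 = 60.
60 ÷ 14 = 4 complete bars with 4 left over.

4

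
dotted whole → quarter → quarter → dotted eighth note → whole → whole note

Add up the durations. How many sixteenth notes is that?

Convert each value to sixteenth notes: dotted whole = 24; quarter = 4; quarter = 4; dotted eighth note = 3; whole = 16; whole note = 16.
Sum: 24 + 4 + 4 + 3 + 16 + 16 = 67 sixteenth notes.

67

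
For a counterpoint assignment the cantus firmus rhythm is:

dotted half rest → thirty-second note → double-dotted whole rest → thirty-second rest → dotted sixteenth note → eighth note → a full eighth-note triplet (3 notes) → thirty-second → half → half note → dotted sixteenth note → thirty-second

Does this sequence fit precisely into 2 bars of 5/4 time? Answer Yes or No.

One bar of 5/4 = 40 thirty-second notes, so 2 bars = 80.
Express everything in thirty-second notes: dotted half rest = 24; thirty-second note = 1; double-dotted whole rest = 56; thirty-second rest = 1; dotted sixteenth note = 3; eighth note = 4; a full eighth-note triplet (3 notes) (three triplet eighths span one quarter) = 8; thirty-second = 1; half = 16; half note = 16; dotted sixteenth note = 3; thirty-second = 1.
Adding: 24 + 1 + 56 + 1 + 3 + 4 + 8 + 1 + 16 + 16 + 3 + 1 = 134.
134 exceeds 80, so the answer is No.

No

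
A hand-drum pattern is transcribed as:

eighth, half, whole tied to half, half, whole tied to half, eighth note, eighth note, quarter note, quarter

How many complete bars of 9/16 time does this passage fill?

One bar of 9/16 = 9 sixteenth notes.
Express everything in sixteenth notes: eighth = 2; half = 8; whole tied to half (whole + half) = 24; half = 8; whole tied to half (whole + half) = 24; eighth note = 2; eighth note = 2; quarter note = 4; quarter = 4.
Altogether 2 + 8 + 24 + 8 + 24 + 2 + 2 + 4 + 4 = 78.
78 ÷ 9 = 8 complete bars with 6 left over.

8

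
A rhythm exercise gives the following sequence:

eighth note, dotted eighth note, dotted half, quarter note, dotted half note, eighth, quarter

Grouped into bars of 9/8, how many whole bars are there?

One bar of 9/8 = 18 sixteenth notes.
Each duration in sixteenth notes: eighth note = 2; dotted eighth note = 3; dotted half = 12; quarter note = 4; dotted half note = 12; eighth = 2; quarter = 4.
Sum: 2 + 3 + 12 + 4 + 12 + 2 + 4 = 39.
39 ÷ 18 = 2 complete bars with 3 left over.

2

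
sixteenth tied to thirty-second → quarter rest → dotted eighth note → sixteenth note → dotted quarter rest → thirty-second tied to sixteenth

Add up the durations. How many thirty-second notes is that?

In thirty-second notes: sixteenth tied to thirty-second (sixteenth + thirty-second) = 3; quarter rest = 8; dotted eighth note = 6; sixteenth note = 2; dotted quarter rest = 12; thirty-second tied to sixteenth (thirty-second + sixteenth) = 3.
Sum: 3 + 8 + 6 + 2 + 12 + 3 = 34 thirty-second notes.

34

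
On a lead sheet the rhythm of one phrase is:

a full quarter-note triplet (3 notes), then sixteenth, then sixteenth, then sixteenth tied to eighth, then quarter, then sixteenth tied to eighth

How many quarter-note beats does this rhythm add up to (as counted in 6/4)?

5

One quarter-note beat = 4 sixteenth notes.
In sixteenth notes: a full quarter-note triplet (3 notes) (three triplet quarters span one half) = 8; sixteenth = 1; sixteenth = 1; sixteenth tied to eighth (sixteenth + eighth) = 3; quarter = 4; sixteenth tied to eighth (sixteenth + eighth) = 3.
Total: 8 + 1 + 1 + 3 + 4 + 3 = 20.
20 ÷ 4 = 5 beats.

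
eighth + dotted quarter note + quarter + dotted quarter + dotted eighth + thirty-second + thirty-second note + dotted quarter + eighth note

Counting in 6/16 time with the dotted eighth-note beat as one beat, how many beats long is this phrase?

One dotted eighth-note beat = 6 thirty-second notes.
In thirty-second notes: eighth = 4; dotted quarter note = 12; quarter = 8; dotted quarter = 12; dotted eighth = 6; thirty-second = 1; thirty-second note = 1; dotted quarter = 12; eighth note = 4.
Sum: 4 + 12 + 8 + 12 + 6 + 1 + 1 + 12 + 4 = 60.
60 ÷ 6 = 10 beats.

10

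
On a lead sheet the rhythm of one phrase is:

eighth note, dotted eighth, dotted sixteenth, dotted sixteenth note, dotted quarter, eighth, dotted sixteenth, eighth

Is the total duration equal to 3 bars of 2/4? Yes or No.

One bar of 2/4 = 16 thirty-second notes, so 3 bars = 48.
Working in thirty-second notes: eighth note = 4; dotted eighth = 6; dotted sixteenth = 3; dotted sixteenth note = 3; dotted quarter = 12; eighth = 4; dotted sixteenth = 3; eighth = 4.
Total: 4 + 6 + 3 + 3 + 12 + 4 + 3 + 4 = 39.
39 falls short of 48, so the answer is No.

No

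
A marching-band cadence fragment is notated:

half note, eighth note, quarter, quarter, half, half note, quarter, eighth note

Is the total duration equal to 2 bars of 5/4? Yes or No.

Yes

One bar of 5/4 = 10 eighth notes, so 2 bars = 20.
Working in eighth notes: half note = 4; eighth note = 1; quarter = 2; quarter = 2; half = 4; half note = 4; quarter = 2; eighth note = 1.
Sum: 4 + 1 + 2 + 2 + 4 + 4 + 2 + 1 = 20.
20 equals 20, so the answer is Yes.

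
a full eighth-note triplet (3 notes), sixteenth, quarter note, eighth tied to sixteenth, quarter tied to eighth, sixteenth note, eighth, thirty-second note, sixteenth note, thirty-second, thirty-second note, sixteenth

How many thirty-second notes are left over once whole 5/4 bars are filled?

One bar of 5/4 = 40 thirty-second notes.
Each duration in thirty-second notes: a full eighth-note triplet (3 notes) (three triplet eighths span one quarter) = 8; sixteenth = 2; quarter note = 8; eighth tied to sixteenth (eighth + sixteenth) = 6; quarter tied to eighth (quarter + eighth) = 12; sixteenth note = 2; eighth = 4; thirty-second note = 1; sixteenth note = 2; thirty-second = 1; thirty-second note = 1; sixteenth = 2.
Sum: 8 + 2 + 8 + 6 + 12 + 2 + 4 + 1 + 2 + 1 + 1 + 2 = 49.
49 ÷ 40 = 1 complete bar with 9 thirty-second notes remaining.

9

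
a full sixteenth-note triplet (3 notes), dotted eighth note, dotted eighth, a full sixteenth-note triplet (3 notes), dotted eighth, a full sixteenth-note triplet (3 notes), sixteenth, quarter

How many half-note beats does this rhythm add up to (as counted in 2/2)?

2.5

One half-note beat = 8 sixteenth notes.
Convert each value to sixteenth notes: a full sixteenth-note triplet (3 notes) (three triplet sixteenths span one eighth) = 2; dotted eighth note = 3; dotted eighth = 3; a full sixteenth-note triplet (3 notes) (three triplet sixteenths span one eighth) = 2; dotted eighth = 3; a full sixteenth-note triplet (3 notes) (three triplet sixteenths span one eighth) = 2; sixteenth = 1; quarter = 4.
Adding: 2 + 3 + 3 + 2 + 3 + 2 + 1 + 4 = 20.
20 ÷ 8 = 2.5 beats.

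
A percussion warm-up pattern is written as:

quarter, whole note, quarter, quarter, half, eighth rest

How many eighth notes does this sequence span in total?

19

In eighth notes: quarter = 2; whole note = 8; quarter = 2; quarter = 2; half = 4; eighth rest = 1.
Altogether 2 + 8 + 2 + 2 + 4 + 1 = 19 eighth notes.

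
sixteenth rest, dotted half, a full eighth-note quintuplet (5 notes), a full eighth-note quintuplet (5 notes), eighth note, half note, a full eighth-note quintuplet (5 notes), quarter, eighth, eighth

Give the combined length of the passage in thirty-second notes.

Convert each value to thirty-second notes: sixteenth rest = 2; dotted half = 24; a full eighth-note quintuplet (5 notes) (five quintuplet eighths span one half) = 16; a full eighth-note quintuplet (5 notes) (five quintuplet eighths span one half) = 16; eighth note = 4; half note = 16; a full eighth-note quintuplet (5 notes) (five quintuplet eighths span one half) = 16; quarter = 8; eighth = 4; eighth = 4.
Adding: 2 + 24 + 16 + 16 + 4 + 16 + 16 + 8 + 4 + 4 = 110 thirty-second notes.

110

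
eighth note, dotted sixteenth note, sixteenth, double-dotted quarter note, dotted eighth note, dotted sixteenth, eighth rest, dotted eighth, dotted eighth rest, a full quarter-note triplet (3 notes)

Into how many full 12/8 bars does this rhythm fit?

One bar of 12/8 = 48 thirty-second notes.
Express everything in thirty-second notes: eighth note = 4; dotted sixteenth note = 3; sixteenth = 2; double-dotted quarter note = 14; dotted eighth note = 6; dotted sixteenth = 3; eighth rest = 4; dotted eighth = 6; dotted eighth rest = 6; a full quarter-note triplet (3 notes) (three triplet quarters span one half) = 16.
Sum: 4 + 3 + 2 + 14 + 6 + 3 + 4 + 6 + 6 + 16 = 64.
64 ÷ 48 = 1 complete bar with 16 left over.

1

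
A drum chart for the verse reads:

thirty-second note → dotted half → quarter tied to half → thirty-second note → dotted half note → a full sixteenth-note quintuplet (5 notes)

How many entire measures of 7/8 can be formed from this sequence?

One bar of 7/8 = 28 thirty-second notes.
Each duration in thirty-second notes: thirty-second note = 1; dotted half = 24; quarter tied to half (quarter + half) = 24; thirty-second note = 1; dotted half note = 24; a full sixteenth-note quintuplet (5 notes) (five quintuplet sixteenths span one quarter) = 8.
Altogether 1 + 24 + 24 + 1 + 24 + 8 = 82.
82 ÷ 28 = 2 complete bars with 26 left over.

2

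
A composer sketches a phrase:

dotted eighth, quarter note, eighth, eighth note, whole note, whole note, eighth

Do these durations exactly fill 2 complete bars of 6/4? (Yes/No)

No

One bar of 6/4 = 24 sixteenth notes, so 2 bars = 48.
Each duration in sixteenth notes: dotted eighth = 3; quarter note = 4; eighth = 2; eighth note = 2; whole note = 16; whole note = 16; eighth = 2.
Altogether 3 + 4 + 2 + 2 + 16 + 16 + 2 = 45.
45 falls short of 48, so the answer is No.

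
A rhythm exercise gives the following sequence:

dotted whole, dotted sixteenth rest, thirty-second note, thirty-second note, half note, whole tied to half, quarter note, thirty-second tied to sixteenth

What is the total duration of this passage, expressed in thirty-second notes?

128

Convert each value to thirty-second notes: dotted whole = 48; dotted sixteenth rest = 3; thirty-second note = 1; thirty-second note = 1; half note = 16; whole tied to half (whole + half) = 48; quarter note = 8; thirty-second tied to sixteenth (thirty-second + sixteenth) = 3.
Sum: 48 + 3 + 1 + 1 + 16 + 48 + 8 + 3 = 128 thirty-second notes.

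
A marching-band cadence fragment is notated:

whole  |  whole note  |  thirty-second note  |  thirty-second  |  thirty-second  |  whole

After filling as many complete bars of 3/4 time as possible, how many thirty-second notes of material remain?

3

One bar of 3/4 = 24 thirty-second notes.
Each duration in thirty-second notes: whole = 32; whole note = 32; thirty-second note = 1; thirty-second = 1; thirty-second = 1; whole = 32.
Altogether 32 + 32 + 1 + 1 + 1 + 32 = 99.
99 ÷ 24 = 4 complete bars with 3 thirty-second notes remaining.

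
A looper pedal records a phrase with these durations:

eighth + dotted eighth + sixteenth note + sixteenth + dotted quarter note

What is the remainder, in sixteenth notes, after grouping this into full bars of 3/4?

1

One bar of 3/4 = 12 sixteenth notes.
Express everything in sixteenth notes: eighth = 2; dotted eighth = 3; sixteenth note = 1; sixteenth = 1; dotted quarter note = 6.
Sum: 2 + 3 + 1 + 1 + 6 = 13.
13 ÷ 12 = 1 complete bar with 1 sixteenth note remaining.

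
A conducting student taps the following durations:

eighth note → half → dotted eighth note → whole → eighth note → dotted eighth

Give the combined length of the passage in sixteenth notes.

Working in sixteenth notes: eighth note = 2; half = 8; dotted eighth note = 3; whole = 16; eighth note = 2; dotted eighth = 3.
Altogether 2 + 8 + 3 + 16 + 2 + 3 = 34 sixteenth notes.

34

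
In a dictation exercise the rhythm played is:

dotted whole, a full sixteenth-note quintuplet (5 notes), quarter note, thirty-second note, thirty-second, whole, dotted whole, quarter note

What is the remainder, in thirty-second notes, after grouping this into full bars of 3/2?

10

One bar of 3/2 = 48 thirty-second notes.
Express everything in thirty-second notes: dotted whole = 48; a full sixteenth-note quintuplet (5 notes) (five quintuplet sixteenths span one quarter) = 8; quarter note = 8; thirty-second note = 1; thirty-second = 1; whole = 32; dotted whole = 48; quarter note = 8.
Altogether 48 + 8 + 8 + 1 + 1 + 32 + 48 + 8 = 154.
154 ÷ 48 = 3 complete bars with 10 thirty-second notes remaining.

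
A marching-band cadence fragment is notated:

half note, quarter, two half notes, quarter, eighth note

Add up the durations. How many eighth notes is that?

17

Working in eighth notes: half note = 4; quarter = 2; half note = 4; half note = 4; quarter = 2; eighth note = 1.
Sum: 4 + 2 + 4 + 4 + 2 + 1 = 17 eighth notes.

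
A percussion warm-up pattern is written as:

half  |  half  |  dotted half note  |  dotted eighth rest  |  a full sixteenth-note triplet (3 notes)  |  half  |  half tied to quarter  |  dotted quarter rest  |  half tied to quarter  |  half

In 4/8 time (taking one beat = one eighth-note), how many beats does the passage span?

39.5

One eighth-note beat = 2 sixteenth notes.
In sixteenth notes: half = 8; half = 8; dotted half note = 12; dotted eighth rest = 3; a full sixteenth-note triplet (3 notes) (three triplet sixteenths span one eighth) = 2; half = 8; half tied to quarter (half + quarter) = 12; dotted quarter rest = 6; half tied to quarter (half + quarter) = 12; half = 8.
Total: 8 + 8 + 12 + 3 + 2 + 8 + 12 + 6 + 12 + 8 = 79.
79 ÷ 2 = 39.5 beats.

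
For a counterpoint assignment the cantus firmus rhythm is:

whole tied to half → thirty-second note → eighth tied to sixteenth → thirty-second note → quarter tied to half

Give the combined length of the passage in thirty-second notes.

80

Working in thirty-second notes: whole tied to half (whole + half) = 48; thirty-second note = 1; eighth tied to sixteenth (eighth + sixteenth) = 6; thirty-second note = 1; quarter tied to half (quarter + half) = 24.
Adding: 48 + 1 + 6 + 1 + 24 = 80 thirty-second notes.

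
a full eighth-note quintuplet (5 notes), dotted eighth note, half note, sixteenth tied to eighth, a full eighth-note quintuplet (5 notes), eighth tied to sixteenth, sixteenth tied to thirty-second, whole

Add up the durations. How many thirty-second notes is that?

Convert each value to thirty-second notes: a full eighth-note quintuplet (5 notes) (five quintuplet eighths span one half) = 16; dotted eighth note = 6; half note = 16; sixteenth tied to eighth (sixteenth + eighth) = 6; a full eighth-note quintuplet (5 notes) (five quintuplet eighths span one half) = 16; eighth tied to sixteenth (eighth + sixteenth) = 6; sixteenth tied to thirty-second (sixteenth + thirty-second) = 3; whole = 32.
Total: 16 + 6 + 16 + 6 + 16 + 6 + 3 + 32 = 101 thirty-second notes.

101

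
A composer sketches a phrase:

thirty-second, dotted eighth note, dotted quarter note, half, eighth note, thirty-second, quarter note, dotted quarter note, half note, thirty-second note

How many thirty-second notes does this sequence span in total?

77

Express everything in thirty-second notes: thirty-second = 1; dotted eighth note = 6; dotted quarter note = 12; half = 16; eighth note = 4; thirty-second = 1; quarter note = 8; dotted quarter note = 12; half note = 16; thirty-second note = 1.
Adding: 1 + 6 + 12 + 16 + 4 + 1 + 8 + 12 + 16 + 1 = 77 thirty-second notes.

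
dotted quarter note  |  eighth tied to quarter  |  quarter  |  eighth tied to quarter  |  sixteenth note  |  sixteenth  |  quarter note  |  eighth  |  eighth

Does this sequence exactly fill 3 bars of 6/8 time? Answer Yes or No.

No

One bar of 6/8 = 12 sixteenth notes, so 3 bars = 36.
Convert each value to sixteenth notes: dotted quarter note = 6; eighth tied to quarter (eighth + quarter) = 6; quarter = 4; eighth tied to quarter (eighth + quarter) = 6; sixteenth note = 1; sixteenth = 1; quarter note = 4; eighth = 2; eighth = 2.
Total: 6 + 6 + 4 + 6 + 1 + 1 + 4 + 2 + 2 = 32.
32 falls short of 36, so the answer is No.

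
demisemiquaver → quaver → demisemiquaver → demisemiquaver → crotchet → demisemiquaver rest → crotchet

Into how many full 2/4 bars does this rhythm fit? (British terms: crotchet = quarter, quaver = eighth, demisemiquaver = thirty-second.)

1

One bar of 2/4 = 16 thirty-second notes.
Working in thirty-second notes: demisemiquaver = 1; quaver = 4; demisemiquaver = 1; demisemiquaver = 1; crotchet = 8; demisemiquaver rest = 1; crotchet = 8.
Total: 1 + 4 + 1 + 1 + 8 + 1 + 8 = 24.
24 ÷ 16 = 1 complete bar with 8 left over.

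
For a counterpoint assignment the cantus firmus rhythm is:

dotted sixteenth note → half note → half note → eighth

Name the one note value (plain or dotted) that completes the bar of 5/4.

thirty-second note

The bar of 5/4 = 40 thirty-second notes.
Express everything in thirty-second notes: dotted sixteenth note = 3; half note = 16; half note = 16; eighth = 4.
Sum: 3 + 16 + 16 + 4 = 39.
Remaining: 40 − 39 = 1 thirty-second note, which is a thirty-second note.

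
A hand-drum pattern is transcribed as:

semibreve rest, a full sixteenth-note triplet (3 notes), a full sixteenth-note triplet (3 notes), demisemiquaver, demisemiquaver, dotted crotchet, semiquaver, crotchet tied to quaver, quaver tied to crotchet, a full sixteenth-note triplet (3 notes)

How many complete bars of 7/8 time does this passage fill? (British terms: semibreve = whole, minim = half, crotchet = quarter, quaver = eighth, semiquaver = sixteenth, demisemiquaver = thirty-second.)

3

One bar of 7/8 = 28 thirty-second notes.
Convert each value to thirty-second notes: semibreve rest = 32; a full sixteenth-note triplet (3 notes) (three triplet sixteenths span one eighth) = 4; a full sixteenth-note triplet (3 notes) (three triplet sixteenths span one eighth) = 4; demisemiquaver = 1; demisemiquaver = 1; dotted crotchet = 12; semiquaver = 2; crotchet tied to quaver (crotchet + quaver) = 12; quaver tied to crotchet (quaver + crotchet) = 12; a full sixteenth-note triplet (3 notes) (three triplet sixteenths span one eighth) = 4.
Altogether 32 + 4 + 4 + 1 + 1 + 12 + 2 + 12 + 12 + 4 = 84.
84 ÷ 28 = 3 complete bars with 0 left over.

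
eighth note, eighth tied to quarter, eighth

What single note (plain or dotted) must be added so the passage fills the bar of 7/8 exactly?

quarter note

The bar of 7/8 = 7 eighth notes.
Each duration in eighth notes: eighth note = 1; eighth tied to quarter (eighth + quarter) = 3; eighth = 1.
Total: 1 + 3 + 1 = 5.
Remaining: 7 − 5 = 2 eighth notes, which is a quarter note.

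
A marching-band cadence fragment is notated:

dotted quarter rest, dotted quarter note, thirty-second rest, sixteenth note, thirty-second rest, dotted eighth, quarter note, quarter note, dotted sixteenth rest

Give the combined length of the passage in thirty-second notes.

Working in thirty-second notes: dotted quarter rest = 12; dotted quarter note = 12; thirty-second rest = 1; sixteenth note = 2; thirty-second rest = 1; dotted eighth = 6; quarter note = 8; quarter note = 8; dotted sixteenth rest = 3.
Adding: 12 + 12 + 1 + 2 + 1 + 6 + 8 + 8 + 3 = 53 thirty-second notes.

53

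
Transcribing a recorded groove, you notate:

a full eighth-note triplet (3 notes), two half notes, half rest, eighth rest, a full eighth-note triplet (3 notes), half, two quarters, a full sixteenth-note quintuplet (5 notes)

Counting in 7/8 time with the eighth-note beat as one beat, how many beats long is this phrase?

One eighth-note beat = 2 sixteenth notes.
Express everything in sixteenth notes: a full eighth-note triplet (3 notes) (three triplet eighths span one quarter) = 4; half note = 8; half note = 8; half rest = 8; eighth rest = 2; a full eighth-note triplet (3 notes) (three triplet eighths span one quarter) = 4; half = 8; quarter = 4; quarter = 4; a full sixteenth-note quintuplet (5 notes) (five quintuplet sixteenths span one quarter) = 4.
Total: 4 + 8 + 8 + 8 + 2 + 4 + 8 + 4 + 4 + 4 = 54.
54 ÷ 2 = 27 beats.

27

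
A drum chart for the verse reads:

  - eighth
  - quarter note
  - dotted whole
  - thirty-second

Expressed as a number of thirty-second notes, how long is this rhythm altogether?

61

In thirty-second notes: eighth = 4; quarter note = 8; dotted whole = 48; thirty-second = 1.
Total: 4 + 8 + 48 + 1 = 61 thirty-second notes.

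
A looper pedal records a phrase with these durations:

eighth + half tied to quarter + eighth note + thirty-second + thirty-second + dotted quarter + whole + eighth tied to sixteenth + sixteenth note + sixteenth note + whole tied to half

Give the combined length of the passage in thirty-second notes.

136

Convert each value to thirty-second notes: eighth = 4; half tied to quarter (half + quarter) = 24; eighth note = 4; thirty-second = 1; thirty-second = 1; dotted quarter = 12; whole = 32; eighth tied to sixteenth (eighth + sixteenth) = 6; sixteenth note = 2; sixteenth note = 2; whole tied to half (whole + half) = 48.
Adding: 4 + 24 + 4 + 1 + 1 + 12 + 32 + 6 + 2 + 2 + 48 = 136 thirty-second notes.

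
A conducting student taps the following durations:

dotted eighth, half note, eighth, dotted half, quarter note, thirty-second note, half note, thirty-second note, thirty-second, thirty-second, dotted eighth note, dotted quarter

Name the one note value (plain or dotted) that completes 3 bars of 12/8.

3 bars of 12/8 = 144 thirty-second notes.
Each duration in thirty-second notes: dotted eighth = 6; half note = 16; eighth = 4; dotted half = 24; quarter note = 8; thirty-second note = 1; half note = 16; thirty-second note = 1; thirty-second = 1; thirty-second = 1; dotted eighth note = 6; dotted quarter = 12.
Adding: 6 + 16 + 4 + 24 + 8 + 1 + 16 + 1 + 1 + 1 + 6 + 12 = 96.
Remaining: 144 − 96 = 48 thirty-second notes, which is a dotted whole note.

dotted whole note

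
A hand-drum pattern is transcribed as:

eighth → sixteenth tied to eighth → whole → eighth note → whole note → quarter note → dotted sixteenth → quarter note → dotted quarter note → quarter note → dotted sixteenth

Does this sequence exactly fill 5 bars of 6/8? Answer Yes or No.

Yes

One bar of 6/8 = 24 thirty-second notes, so 5 bars = 120.
Convert each value to thirty-second notes: eighth = 4; sixteenth tied to eighth (sixteenth + eighth) = 6; whole = 32; eighth note = 4; whole note = 32; quarter note = 8; dotted sixteenth = 3; quarter note = 8; dotted quarter note = 12; quarter note = 8; dotted sixteenth = 3.
Altogether 4 + 6 + 32 + 4 + 32 + 8 + 3 + 8 + 12 + 8 + 3 = 120.
120 equals 120, so the answer is Yes.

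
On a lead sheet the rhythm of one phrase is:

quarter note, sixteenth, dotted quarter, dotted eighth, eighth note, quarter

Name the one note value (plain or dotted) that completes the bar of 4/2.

dotted half note

The bar of 4/2 = 32 sixteenth notes.
Express everything in sixteenth notes: quarter note = 4; sixteenth = 1; dotted quarter = 6; dotted eighth = 3; eighth note = 2; quarter = 4.
Total: 4 + 1 + 6 + 3 + 2 + 4 = 20.
Remaining: 32 − 20 = 12 sixteenth notes, which is a dotted half note.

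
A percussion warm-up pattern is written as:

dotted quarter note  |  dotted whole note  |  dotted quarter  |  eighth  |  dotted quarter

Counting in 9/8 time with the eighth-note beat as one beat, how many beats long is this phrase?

22

One eighth-note beat = 2 sixteenth notes.
In sixteenth notes: dotted quarter note = 6; dotted whole note = 24; dotted quarter = 6; eighth = 2; dotted quarter = 6.
Total: 6 + 24 + 6 + 2 + 6 = 44.
44 ÷ 2 = 22 beats.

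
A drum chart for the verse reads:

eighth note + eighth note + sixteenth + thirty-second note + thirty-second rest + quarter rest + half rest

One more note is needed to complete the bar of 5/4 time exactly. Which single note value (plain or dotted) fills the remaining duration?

The bar of 5/4 = 40 thirty-second notes.
In thirty-second notes: eighth note = 4; eighth note = 4; sixteenth = 2; thirty-second note = 1; thirty-second rest = 1; quarter rest = 8; half rest = 16.
Adding: 4 + 4 + 2 + 1 + 1 + 8 + 16 = 36.
Remaining: 40 − 36 = 4 thirty-second notes, which is a eighth note.

eighth note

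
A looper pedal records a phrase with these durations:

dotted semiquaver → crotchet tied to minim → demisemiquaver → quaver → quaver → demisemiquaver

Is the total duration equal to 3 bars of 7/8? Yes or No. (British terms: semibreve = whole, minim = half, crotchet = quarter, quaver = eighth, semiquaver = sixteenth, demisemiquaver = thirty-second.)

No

One bar of 7/8 = 28 thirty-second notes, so 3 bars = 84.
Each duration in thirty-second notes: dotted semiquaver = 3; crotchet tied to minim (crotchet + minim) = 24; demisemiquaver = 1; quaver = 4; quaver = 4; demisemiquaver = 1.
Adding: 3 + 24 + 1 + 4 + 4 + 1 = 37.
37 falls short of 84, so the answer is No.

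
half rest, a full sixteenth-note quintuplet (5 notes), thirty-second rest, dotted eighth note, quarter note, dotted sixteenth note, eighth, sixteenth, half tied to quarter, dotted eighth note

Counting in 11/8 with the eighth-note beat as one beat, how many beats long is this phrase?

19.5

One eighth-note beat = 4 thirty-second notes.
In thirty-second notes: half rest = 16; a full sixteenth-note quintuplet (5 notes) (five quintuplet sixteenths span one quarter) = 8; thirty-second rest = 1; dotted eighth note = 6; quarter note = 8; dotted sixteenth note = 3; eighth = 4; sixteenth = 2; half tied to quarter (half + quarter) = 24; dotted eighth note = 6.
Sum: 16 + 8 + 1 + 6 + 8 + 3 + 4 + 2 + 24 + 6 = 78.
78 ÷ 4 = 19.5 beats.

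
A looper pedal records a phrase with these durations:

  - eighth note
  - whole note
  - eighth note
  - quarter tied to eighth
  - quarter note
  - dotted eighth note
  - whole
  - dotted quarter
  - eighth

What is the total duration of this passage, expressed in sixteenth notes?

57

Working in sixteenth notes: eighth note = 2; whole note = 16; eighth note = 2; quarter tied to eighth (quarter + eighth) = 6; quarter note = 4; dotted eighth note = 3; whole = 16; dotted quarter = 6; eighth = 2.
Total: 2 + 16 + 2 + 6 + 4 + 3 + 16 + 6 + 2 = 57 sixteenth notes.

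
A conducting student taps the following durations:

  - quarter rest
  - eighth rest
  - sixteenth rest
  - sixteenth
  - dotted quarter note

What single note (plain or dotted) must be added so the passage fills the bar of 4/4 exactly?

The bar of 4/4 = 16 sixteenth notes.
Working in sixteenth notes: quarter rest = 4; eighth rest = 2; sixteenth rest = 1; sixteenth = 1; dotted quarter note = 6.
Sum: 4 + 2 + 1 + 1 + 6 = 14.
Remaining: 16 − 14 = 2 sixteenth notes, which is a eighth note.

eighth note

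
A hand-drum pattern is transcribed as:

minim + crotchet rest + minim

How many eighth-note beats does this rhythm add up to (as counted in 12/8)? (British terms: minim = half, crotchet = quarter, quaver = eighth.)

10

One eighth-note beat = 2 sixteenth notes.
Each duration in sixteenth notes: minim = 8; crotchet rest = 4; minim = 8.
Total: 8 + 4 + 8 = 20.
20 ÷ 2 = 10 beats.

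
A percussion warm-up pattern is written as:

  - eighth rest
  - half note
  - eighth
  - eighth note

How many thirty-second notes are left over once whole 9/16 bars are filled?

One bar of 9/16 = 9 sixteenth notes.
Express everything in sixteenth notes: eighth rest = 2; half note = 8; eighth = 2; eighth note = 2.
Sum: 2 + 8 + 2 + 2 = 14.
14 ÷ 9 = 1 complete bar with 5 sixteenth notes remaining = 10 thirty-second notes.

10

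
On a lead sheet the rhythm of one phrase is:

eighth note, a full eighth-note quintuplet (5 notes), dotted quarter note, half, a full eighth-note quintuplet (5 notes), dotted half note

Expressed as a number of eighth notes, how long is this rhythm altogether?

22

Working in eighth notes: eighth note = 1; a full eighth-note quintuplet (5 notes) (five quintuplet eighths span one half) = 4; dotted quarter note = 3; half = 4; a full eighth-note quintuplet (5 notes) (five quintuplet eighths span one half) = 4; dotted half note = 6.
Altogether 1 + 4 + 3 + 4 + 4 + 6 = 22 eighth notes.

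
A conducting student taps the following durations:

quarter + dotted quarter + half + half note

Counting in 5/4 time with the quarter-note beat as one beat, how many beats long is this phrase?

One quarter-note beat = 2 eighth notes.
Each duration in eighth notes: quarter = 2; dotted quarter = 3; half = 4; half note = 4.
Altogether 2 + 3 + 4 + 4 = 13.
13 ÷ 2 = 6.5 beats.

6.5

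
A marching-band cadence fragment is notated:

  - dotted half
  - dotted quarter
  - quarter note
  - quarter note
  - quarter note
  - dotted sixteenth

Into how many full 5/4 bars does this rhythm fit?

1

One bar of 5/4 = 40 thirty-second notes.
Express everything in thirty-second notes: dotted half = 24; dotted quarter = 12; quarter note = 8; quarter note = 8; quarter note = 8; dotted sixteenth = 3.
Adding: 24 + 12 + 8 + 8 + 8 + 3 = 63.
63 ÷ 40 = 1 complete bar with 23 left over.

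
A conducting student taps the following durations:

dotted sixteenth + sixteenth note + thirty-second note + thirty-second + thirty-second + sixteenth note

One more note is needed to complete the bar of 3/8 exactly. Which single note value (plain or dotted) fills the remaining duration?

The bar of 3/8 = 12 thirty-second notes.
Working in thirty-second notes: dotted sixteenth = 3; sixteenth note = 2; thirty-second note = 1; thirty-second = 1; thirty-second = 1; sixteenth note = 2.
Total: 3 + 2 + 1 + 1 + 1 + 2 = 10.
Remaining: 12 − 10 = 2 thirty-second notes, which is a sixteenth note.

sixteenth note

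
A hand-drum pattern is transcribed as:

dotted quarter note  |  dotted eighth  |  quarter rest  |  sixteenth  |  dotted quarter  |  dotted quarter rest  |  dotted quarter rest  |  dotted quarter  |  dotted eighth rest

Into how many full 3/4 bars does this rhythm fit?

3

One bar of 3/4 = 12 sixteenth notes.
Convert each value to sixteenth notes: dotted quarter note = 6; dotted eighth = 3; quarter rest = 4; sixteenth = 1; dotted quarter = 6; dotted quarter rest = 6; dotted quarter rest = 6; dotted quarter = 6; dotted eighth rest = 3.
Total: 6 + 3 + 4 + 1 + 6 + 6 + 6 + 6 + 3 = 41.
41 ÷ 12 = 3 complete bars with 5 left over.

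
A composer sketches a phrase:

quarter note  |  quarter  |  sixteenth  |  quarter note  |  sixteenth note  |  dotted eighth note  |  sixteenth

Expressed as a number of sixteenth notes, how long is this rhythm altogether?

Working in sixteenth notes: quarter note = 4; quarter = 4; sixteenth = 1; quarter note = 4; sixteenth note = 1; dotted eighth note = 3; sixteenth = 1.
Adding: 4 + 4 + 1 + 4 + 1 + 3 + 1 = 18 sixteenth notes.

18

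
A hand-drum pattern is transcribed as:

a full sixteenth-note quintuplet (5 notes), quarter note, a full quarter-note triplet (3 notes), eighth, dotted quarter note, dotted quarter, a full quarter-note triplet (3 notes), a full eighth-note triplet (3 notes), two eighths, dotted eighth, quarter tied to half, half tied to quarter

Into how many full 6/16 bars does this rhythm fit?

One bar of 6/16 = 6 sixteenth notes.
In sixteenth notes: a full sixteenth-note quintuplet (5 notes) (five quintuplet sixteenths span one quarter) = 4; quarter note = 4; a full quarter-note triplet (3 notes) (three triplet quarters span one half) = 8; eighth = 2; dotted quarter note = 6; dotted quarter = 6; a full quarter-note triplet (3 notes) (three triplet quarters span one half) = 8; a full eighth-note triplet (3 notes) (three triplet eighths span one quarter) = 4; eighth = 2; eighth = 2; dotted eighth = 3; quarter tied to half (quarter + half) = 12; half tied to quarter (half + quarter) = 12.
Total: 4 + 4 + 8 + 2 + 6 + 6 + 8 + 4 + 2 + 2 + 3 + 12 + 12 = 73.
73 ÷ 6 = 12 complete bars with 1 left over.

12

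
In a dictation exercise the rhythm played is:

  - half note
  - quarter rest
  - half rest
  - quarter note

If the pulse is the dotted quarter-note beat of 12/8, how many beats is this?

4

One dotted quarter-note beat = 3 eighth notes.
Each duration in eighth notes: half note = 4; quarter rest = 2; half rest = 4; quarter note = 2.
Adding: 4 + 2 + 4 + 2 = 12.
12 ÷ 3 = 4 beats.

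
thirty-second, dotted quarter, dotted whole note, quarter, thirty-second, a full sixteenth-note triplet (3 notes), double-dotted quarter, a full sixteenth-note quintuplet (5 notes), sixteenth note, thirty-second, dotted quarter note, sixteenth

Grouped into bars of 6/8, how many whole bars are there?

4

One bar of 6/8 = 24 thirty-second notes.
Convert each value to thirty-second notes: thirty-second = 1; dotted quarter = 12; dotted whole note = 48; quarter = 8; thirty-second = 1; a full sixteenth-note triplet (3 notes) (three triplet sixteenths span one eighth) = 4; double-dotted quarter = 14; a full sixteenth-note quintuplet (5 notes) (five quintuplet sixteenths span one quarter) = 8; sixteenth note = 2; thirty-second = 1; dotted quarter note = 12; sixteenth = 2.
Altogether 1 + 12 + 48 + 8 + 1 + 4 + 14 + 8 + 2 + 1 + 12 + 2 = 113.
113 ÷ 24 = 4 complete bars with 17 left over.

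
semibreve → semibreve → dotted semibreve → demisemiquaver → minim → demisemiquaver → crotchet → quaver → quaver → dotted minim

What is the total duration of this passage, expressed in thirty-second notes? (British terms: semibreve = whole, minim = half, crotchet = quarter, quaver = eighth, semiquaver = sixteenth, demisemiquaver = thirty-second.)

In thirty-second notes: semibreve = 32; semibreve = 32; dotted semibreve = 48; demisemiquaver = 1; minim = 16; demisemiquaver = 1; crotchet = 8; quaver = 4; quaver = 4; dotted minim = 24.
Adding: 32 + 32 + 48 + 1 + 16 + 1 + 8 + 4 + 4 + 24 = 170 thirty-second notes.

170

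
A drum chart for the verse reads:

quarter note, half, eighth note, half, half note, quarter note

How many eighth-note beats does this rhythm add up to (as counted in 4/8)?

One eighth-note beat = 2 sixteenth notes.
Each duration in sixteenth notes: quarter note = 4; half = 8; eighth note = 2; half = 8; half note = 8; quarter note = 4.
Altogether 4 + 8 + 2 + 8 + 8 + 4 = 34.
34 ÷ 2 = 17 beats.

17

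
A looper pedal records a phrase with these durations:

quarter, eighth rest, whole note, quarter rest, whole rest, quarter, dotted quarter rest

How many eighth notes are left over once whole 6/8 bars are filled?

One bar of 6/8 = 6 eighth notes.
Convert each value to eighth notes: quarter = 2; eighth rest = 1; whole note = 8; quarter rest = 2; whole rest = 8; quarter = 2; dotted quarter rest = 3.
Adding: 2 + 1 + 8 + 2 + 8 + 2 + 3 = 26.
26 ÷ 6 = 4 complete bars with 2 eighth notes remaining.

2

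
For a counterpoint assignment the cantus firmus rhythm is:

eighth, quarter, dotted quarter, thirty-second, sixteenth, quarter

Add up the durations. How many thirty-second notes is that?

Working in thirty-second notes: eighth = 4; quarter = 8; dotted quarter = 12; thirty-second = 1; sixteenth = 2; quarter = 8.
Adding: 4 + 8 + 12 + 1 + 2 + 8 = 35 thirty-second notes.

35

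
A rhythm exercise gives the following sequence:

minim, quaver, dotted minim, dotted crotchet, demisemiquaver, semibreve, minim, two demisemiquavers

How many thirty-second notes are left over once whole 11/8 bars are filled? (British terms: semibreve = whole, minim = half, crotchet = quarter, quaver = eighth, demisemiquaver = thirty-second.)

19

One bar of 11/8 = 44 thirty-second notes.
Convert each value to thirty-second notes: minim = 16; quaver = 4; dotted minim = 24; dotted crotchet = 12; demisemiquaver = 1; semibreve = 32; minim = 16; demisemiquaver = 1; demisemiquaver = 1.
Altogether 16 + 4 + 24 + 12 + 1 + 32 + 16 + 1 + 1 = 107.
107 ÷ 44 = 2 complete bars with 19 thirty-second notes remaining.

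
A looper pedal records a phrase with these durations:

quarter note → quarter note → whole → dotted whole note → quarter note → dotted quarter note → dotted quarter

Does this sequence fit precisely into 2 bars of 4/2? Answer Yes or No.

Yes

One bar of 4/2 = 16 eighth notes, so 2 bars = 32.
Express everything in eighth notes: quarter note = 2; quarter note = 2; whole = 8; dotted whole note = 12; quarter note = 2; dotted quarter note = 3; dotted quarter = 3.
Total: 2 + 2 + 8 + 12 + 2 + 3 + 3 = 32.
32 equals 32, so the answer is Yes.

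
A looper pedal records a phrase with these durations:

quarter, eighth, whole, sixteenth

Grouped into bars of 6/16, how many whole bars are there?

3

One bar of 6/16 = 6 sixteenth notes.
Convert each value to sixteenth notes: quarter = 4; eighth = 2; whole = 16; sixteenth = 1.
Altogether 4 + 2 + 16 + 1 = 23.
23 ÷ 6 = 3 complete bars with 5 left over.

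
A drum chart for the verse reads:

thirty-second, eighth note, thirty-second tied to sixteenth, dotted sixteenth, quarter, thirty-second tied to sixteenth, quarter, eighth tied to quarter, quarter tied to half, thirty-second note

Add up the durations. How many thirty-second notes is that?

67

Convert each value to thirty-second notes: thirty-second = 1; eighth note = 4; thirty-second tied to sixteenth (thirty-second + sixteenth) = 3; dotted sixteenth = 3; quarter = 8; thirty-second tied to sixteenth (thirty-second + sixteenth) = 3; quarter = 8; eighth tied to quarter (eighth + quarter) = 12; quarter tied to half (quarter + half) = 24; thirty-second note = 1.
Sum: 1 + 4 + 3 + 3 + 8 + 3 + 8 + 12 + 24 + 1 = 67 thirty-second notes.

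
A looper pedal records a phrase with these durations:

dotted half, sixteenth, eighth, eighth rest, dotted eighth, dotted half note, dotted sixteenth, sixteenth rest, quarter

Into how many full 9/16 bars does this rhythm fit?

4

One bar of 9/16 = 18 thirty-second notes.
Express everything in thirty-second notes: dotted half = 24; sixteenth = 2; eighth = 4; eighth rest = 4; dotted eighth = 6; dotted half note = 24; dotted sixteenth = 3; sixteenth rest = 2; quarter = 8.
Total: 24 + 2 + 4 + 4 + 6 + 24 + 3 + 2 + 8 = 77.
77 ÷ 18 = 4 complete bars with 5 left over.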